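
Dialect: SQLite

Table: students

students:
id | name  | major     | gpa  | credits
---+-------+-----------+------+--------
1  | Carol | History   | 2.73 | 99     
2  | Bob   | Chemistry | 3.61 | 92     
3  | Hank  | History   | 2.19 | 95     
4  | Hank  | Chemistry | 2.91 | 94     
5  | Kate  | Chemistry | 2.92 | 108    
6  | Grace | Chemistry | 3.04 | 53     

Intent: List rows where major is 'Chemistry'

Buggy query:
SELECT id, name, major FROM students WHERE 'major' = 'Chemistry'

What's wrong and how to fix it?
Bug: Single quotes denote string literals in SQL; the column name is being compared as a constant string

Fix: Remove the quotes around the column name (or use double quotes for an identifier)

Corrected query:
SELECT id, name, major FROM students WHERE major = 'Chemistry'

Result:
id | name  | major    
---+-------+----------
2  | Bob   | Chemistry
4  | Hank  | Chemistry
5  | Kate  | Chemistry
6  | Grace | Chemistry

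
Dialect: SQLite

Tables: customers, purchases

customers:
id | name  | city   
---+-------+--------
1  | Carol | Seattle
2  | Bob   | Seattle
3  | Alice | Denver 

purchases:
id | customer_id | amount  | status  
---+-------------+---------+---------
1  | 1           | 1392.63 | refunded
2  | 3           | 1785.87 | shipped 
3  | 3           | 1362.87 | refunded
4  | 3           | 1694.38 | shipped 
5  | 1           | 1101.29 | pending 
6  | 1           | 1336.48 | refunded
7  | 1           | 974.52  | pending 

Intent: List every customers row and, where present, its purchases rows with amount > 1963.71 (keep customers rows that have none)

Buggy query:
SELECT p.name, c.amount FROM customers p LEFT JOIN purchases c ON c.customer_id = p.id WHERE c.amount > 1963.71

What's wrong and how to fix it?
Bug: Filtering c.amount in WHERE discards the NULL rows produced by LEFT JOIN, turning it into an inner join

Fix: Put 'c.amount > 1963.71' in the JOIN's ON clause instead of WHERE

Corrected query:
SELECT p.name, c.amount FROM customers p LEFT JOIN purchases c ON c.customer_id = p.id AND c.amount > 1963.71

Result:
name  | amount
------+-------
Carol | NULL  
Bob   | NULL  
Alice | NULL  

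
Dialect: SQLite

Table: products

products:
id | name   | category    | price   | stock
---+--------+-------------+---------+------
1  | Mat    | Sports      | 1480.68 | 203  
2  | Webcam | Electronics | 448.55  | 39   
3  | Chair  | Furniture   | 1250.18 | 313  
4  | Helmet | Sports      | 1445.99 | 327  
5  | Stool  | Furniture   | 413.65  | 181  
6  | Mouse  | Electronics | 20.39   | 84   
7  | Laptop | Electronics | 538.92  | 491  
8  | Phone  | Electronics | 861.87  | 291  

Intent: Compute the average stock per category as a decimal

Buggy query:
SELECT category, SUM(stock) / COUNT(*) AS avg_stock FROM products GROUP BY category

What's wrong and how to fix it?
Bug: Both operands are integers, so '/' performs integer division and truncates

Fix: Cast one side to REAL so the division keeps the fractional part

Corrected query:
SELECT category, SUM(stock) * 1.0 / COUNT(*) AS avg_stock FROM products GROUP BY category

Result:
category    | avg_stock
------------+----------
Electronics | 226.25   
Furniture   | 247      
Sports      | 265      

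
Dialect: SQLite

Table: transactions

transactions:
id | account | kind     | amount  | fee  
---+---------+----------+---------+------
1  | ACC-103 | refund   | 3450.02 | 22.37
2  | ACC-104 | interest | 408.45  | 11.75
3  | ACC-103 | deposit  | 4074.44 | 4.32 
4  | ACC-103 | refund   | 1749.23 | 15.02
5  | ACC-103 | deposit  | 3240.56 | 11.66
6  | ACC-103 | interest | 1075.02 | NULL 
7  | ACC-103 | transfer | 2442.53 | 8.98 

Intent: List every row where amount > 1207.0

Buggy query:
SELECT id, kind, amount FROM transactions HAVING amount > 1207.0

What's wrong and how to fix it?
Bug: HAVING filters the output of aggregation, but this query has no GROUP BY and no aggregate functions, so SQLite rejects it (HAVING clause on a non-aggregate query); the condition here is per row

Fix: Use WHERE for row-level filtering

Corrected query:
SELECT id, kind, amount FROM transactions WHERE amount > 1207.0

Result:
id | kind     | amount 
---+----------+--------
1  | refund   | 3450.02
3  | deposit  | 4074.44
4  | refund   | 1749.23
5  | deposit  | 3240.56
7  | transfer | 2442.53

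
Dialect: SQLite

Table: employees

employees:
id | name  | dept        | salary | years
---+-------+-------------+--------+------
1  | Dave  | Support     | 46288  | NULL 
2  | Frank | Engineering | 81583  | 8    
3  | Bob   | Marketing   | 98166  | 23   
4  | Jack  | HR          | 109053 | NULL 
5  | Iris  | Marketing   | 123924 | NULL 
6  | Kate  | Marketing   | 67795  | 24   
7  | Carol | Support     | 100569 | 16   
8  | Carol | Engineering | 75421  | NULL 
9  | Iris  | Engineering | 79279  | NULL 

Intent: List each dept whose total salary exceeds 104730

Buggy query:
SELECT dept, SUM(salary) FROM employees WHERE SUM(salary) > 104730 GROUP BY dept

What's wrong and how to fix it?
Bug: WHERE runs before GROUP BY, so aggregates aren't available there

Fix: Move the aggregate condition to a HAVING clause

Corrected query:
SELECT dept, SUM(salary) FROM employees GROUP BY dept HAVING SUM(salary) > 104730

Result:
dept        | SUM(salary)
------------+------------
Engineering | 236283     
HR          | 109053     
Marketing   | 289885     
Support     | 146857     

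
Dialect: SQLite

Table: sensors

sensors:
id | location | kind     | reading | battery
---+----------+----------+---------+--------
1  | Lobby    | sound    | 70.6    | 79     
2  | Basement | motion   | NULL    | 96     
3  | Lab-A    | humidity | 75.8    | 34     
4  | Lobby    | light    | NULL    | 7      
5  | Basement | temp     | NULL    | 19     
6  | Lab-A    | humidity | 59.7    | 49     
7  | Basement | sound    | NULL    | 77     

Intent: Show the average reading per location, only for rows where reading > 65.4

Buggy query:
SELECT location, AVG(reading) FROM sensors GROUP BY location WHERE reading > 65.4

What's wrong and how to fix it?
Bug: Row-level WHERE must come before GROUP BY in the clause order

Fix: Move the WHERE clause before GROUP BY

Corrected query:
SELECT location, AVG(reading) FROM sensors WHERE reading > 65.4 GROUP BY location

Result:
location | AVG(reading)
---------+-------------
Lab-A    | 75.8        
Lobby    | 70.6        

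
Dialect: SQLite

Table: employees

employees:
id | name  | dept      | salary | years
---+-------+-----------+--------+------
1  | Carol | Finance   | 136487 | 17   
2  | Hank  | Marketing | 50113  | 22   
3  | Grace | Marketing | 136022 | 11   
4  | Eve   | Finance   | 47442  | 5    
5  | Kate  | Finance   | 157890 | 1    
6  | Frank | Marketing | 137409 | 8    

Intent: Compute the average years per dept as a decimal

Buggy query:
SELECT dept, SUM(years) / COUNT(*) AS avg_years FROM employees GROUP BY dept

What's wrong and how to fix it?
Bug: SUM(years) and COUNT(*) are both integers; the division truncates the fractional part

Fix: Cast one side to REAL so the division keeps the fractional part

Corrected query:
SELECT dept, SUM(years) * 1.0 / COUNT(*) AS avg_years FROM employees GROUP BY dept

Result:
dept      | avg_years
----------+----------
Finance   | 7.666667 
Marketing | 13.666667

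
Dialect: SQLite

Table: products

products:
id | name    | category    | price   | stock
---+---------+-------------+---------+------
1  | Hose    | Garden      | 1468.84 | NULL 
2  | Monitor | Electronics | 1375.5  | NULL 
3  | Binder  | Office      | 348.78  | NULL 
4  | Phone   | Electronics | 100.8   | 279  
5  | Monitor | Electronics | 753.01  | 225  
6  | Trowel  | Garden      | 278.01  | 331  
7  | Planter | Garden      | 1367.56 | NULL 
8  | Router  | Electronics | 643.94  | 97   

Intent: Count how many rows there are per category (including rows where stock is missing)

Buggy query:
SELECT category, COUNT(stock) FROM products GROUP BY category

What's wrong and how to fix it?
Bug: COUNT(column) counts non-NULL values only; rows with NULL stock aren't counted

Fix: Replace COUNT(stock) with COUNT(*)

Corrected query:
SELECT category, COUNT(*) FROM products GROUP BY category

Result:
category    | COUNT(*)
------------+---------
Electronics | 4       
Garden      | 3       
Office      | 1       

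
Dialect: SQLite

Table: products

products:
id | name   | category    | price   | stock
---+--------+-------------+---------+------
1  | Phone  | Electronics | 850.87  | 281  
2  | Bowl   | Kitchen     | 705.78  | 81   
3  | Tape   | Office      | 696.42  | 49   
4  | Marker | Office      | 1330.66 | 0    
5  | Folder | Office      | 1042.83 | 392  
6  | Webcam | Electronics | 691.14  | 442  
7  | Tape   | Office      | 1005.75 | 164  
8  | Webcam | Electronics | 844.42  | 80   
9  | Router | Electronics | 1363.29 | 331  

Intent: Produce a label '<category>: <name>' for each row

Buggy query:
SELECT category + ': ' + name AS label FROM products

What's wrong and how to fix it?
Bug: SQLite uses || for string concatenation; + coerces text to numbers (yielding 0)

Fix: Replace + with || to concatenate text

Corrected query:
SELECT category || ': ' || name AS label FROM products

Result:
label              
-------------------
Electronics: Phone 
Kitchen: Bowl      
Office: Tape       
Office: Marker     
Office: Folder     
Electronics: Webcam
Office: Tape       
Electronics: Webcam
Electronics: Router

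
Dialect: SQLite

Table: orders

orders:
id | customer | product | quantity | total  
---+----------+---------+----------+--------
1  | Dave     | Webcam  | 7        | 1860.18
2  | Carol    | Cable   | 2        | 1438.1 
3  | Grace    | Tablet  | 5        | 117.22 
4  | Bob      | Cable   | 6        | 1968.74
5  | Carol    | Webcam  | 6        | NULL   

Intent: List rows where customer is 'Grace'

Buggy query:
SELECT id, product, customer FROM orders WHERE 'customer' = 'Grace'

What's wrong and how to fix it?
Bug: Single quotes denote string literals in SQL; the column name is being compared as a constant string

Fix: Reference the column as customer without single quotes

Corrected query:
SELECT id, product, customer FROM orders WHERE customer = 'Grace'

Result:
id | product | customer
---+---------+---------
3  | Tablet  | Grace   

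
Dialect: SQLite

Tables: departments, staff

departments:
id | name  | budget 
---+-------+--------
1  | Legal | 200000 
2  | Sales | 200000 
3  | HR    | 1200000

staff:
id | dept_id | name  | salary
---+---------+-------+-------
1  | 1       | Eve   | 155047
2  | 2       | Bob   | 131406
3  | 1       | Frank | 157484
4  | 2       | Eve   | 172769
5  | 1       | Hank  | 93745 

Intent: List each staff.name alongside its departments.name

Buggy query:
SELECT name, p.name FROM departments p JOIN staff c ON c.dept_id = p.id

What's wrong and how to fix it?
Bug: 'name' exists in both joined tables, so the database can't tell which one is meant

Fix: Prefix ambiguous columns with the table alias

Corrected query:
SELECT c.name, p.name FROM departments p JOIN staff c ON c.dept_id = p.id

Result:
name  | name 
------+------
Eve   | Legal
Bob   | Sales
Frank | Legal
Eve   | Sales
Hank  | Legal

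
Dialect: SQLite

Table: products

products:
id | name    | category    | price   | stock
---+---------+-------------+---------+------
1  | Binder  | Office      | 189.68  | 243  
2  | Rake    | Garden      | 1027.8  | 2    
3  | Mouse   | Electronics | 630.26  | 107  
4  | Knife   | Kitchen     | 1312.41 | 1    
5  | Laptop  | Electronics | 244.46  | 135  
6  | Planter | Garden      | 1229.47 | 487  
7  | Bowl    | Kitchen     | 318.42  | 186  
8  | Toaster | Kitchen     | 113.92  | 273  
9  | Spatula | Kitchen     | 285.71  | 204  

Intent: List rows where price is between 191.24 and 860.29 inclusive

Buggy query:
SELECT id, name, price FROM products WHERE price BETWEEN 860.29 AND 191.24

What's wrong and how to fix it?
Bug: The bounds are reversed; BETWEEN a AND b requires a <= b to match anything

Fix: Write BETWEEN 191.24 AND 860.29

Corrected query:
SELECT id, name, price FROM products WHERE price BETWEEN 191.24 AND 860.29

Result:
id | name    | price 
---+---------+-------
3  | Mouse   | 630.26
5  | Laptop  | 244.46
7  | Bowl    | 318.42
9  | Spatula | 285.71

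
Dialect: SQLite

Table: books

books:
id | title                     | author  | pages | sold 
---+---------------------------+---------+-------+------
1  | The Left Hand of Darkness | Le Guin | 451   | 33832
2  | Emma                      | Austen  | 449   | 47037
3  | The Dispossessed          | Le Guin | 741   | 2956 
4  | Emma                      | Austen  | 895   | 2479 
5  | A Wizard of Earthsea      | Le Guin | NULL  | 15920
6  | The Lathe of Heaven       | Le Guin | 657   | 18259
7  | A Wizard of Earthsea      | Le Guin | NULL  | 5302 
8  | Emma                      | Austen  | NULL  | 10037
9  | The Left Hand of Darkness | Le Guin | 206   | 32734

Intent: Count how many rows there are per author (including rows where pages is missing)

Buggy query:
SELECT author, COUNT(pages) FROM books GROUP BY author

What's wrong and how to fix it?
Bug: COUNT(pages) skips NULLs, so groups with missing pages are undercounted

Fix: Replace COUNT(pages) with COUNT(*)

Corrected query:
SELECT author, COUNT(*) FROM books GROUP BY author

Result:
author  | COUNT(*)
--------+---------
Austen  | 3       
Le Guin | 6       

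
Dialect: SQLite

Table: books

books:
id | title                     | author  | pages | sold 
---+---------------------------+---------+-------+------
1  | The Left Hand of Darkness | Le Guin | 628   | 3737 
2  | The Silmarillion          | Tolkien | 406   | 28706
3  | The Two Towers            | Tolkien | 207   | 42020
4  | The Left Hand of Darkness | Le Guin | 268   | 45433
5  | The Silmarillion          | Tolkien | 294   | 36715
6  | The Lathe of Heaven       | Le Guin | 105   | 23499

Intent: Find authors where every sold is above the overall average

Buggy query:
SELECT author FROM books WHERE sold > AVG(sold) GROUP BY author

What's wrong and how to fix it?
Bug: WHERE evaluates per row before aggregation, so AVG() is unavailable

Fix: Compute the overall average in a scalar subquery and compare each group's MIN against it in HAVING

Corrected query:
SELECT author FROM books GROUP BY author HAVING MIN(sold) > (SELECT AVG(sold) FROM books)

Result:
(no rows)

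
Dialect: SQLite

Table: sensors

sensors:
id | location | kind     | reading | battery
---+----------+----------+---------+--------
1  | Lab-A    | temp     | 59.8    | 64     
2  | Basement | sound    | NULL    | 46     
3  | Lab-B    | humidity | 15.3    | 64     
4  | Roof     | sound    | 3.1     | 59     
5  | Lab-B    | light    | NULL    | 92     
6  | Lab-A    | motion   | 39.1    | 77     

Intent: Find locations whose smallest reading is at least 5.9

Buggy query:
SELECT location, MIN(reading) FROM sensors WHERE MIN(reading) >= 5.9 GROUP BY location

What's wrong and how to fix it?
Bug: Aggregates like MIN are computed per group after WHERE runs

Fix: Replace WHERE with HAVING after the GROUP BY

Corrected query:
SELECT location, MIN(reading) FROM sensors GROUP BY location HAVING MIN(reading) >= 5.9

Result:
location | MIN(reading)
---------+-------------
Lab-A    | 39.1        
Lab-B    | 15.3        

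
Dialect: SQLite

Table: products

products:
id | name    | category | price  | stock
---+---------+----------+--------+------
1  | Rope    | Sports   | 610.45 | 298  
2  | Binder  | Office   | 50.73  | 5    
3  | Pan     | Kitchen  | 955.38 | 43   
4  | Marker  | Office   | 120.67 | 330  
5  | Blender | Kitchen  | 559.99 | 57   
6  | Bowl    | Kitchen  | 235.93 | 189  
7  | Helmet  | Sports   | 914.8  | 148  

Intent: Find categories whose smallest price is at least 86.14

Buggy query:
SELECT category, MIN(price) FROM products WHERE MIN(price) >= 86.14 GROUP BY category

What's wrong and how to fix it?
Bug: MIN() in WHERE is a misuse of aggregate

Fix: Replace WHERE with HAVING after the GROUP BY

Corrected query:
SELECT category, MIN(price) FROM products GROUP BY category HAVING MIN(price) >= 86.14

Result:
category | MIN(price)
---------+-----------
Kitchen  | 235.93    
Sports   | 610.45    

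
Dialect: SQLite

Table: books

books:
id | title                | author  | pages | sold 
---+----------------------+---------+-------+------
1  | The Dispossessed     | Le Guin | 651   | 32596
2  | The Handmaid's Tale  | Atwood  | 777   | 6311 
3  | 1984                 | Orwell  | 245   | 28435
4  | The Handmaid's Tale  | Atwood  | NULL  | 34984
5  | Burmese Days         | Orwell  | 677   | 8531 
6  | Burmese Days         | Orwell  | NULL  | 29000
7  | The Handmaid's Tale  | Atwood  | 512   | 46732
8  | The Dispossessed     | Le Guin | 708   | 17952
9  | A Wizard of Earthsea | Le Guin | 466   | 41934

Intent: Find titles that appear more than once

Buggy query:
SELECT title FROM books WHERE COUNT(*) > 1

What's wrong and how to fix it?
Bug: WHERE can't reference COUNT(*); aggregates are computed after WHERE

Fix: Group first, then use HAVING for the count condition

Corrected query:
SELECT title FROM books GROUP BY title HAVING COUNT(*) > 1

Result:
title              
-------------------
Burmese Days       
The Dispossessed   
The Handmaid's Tale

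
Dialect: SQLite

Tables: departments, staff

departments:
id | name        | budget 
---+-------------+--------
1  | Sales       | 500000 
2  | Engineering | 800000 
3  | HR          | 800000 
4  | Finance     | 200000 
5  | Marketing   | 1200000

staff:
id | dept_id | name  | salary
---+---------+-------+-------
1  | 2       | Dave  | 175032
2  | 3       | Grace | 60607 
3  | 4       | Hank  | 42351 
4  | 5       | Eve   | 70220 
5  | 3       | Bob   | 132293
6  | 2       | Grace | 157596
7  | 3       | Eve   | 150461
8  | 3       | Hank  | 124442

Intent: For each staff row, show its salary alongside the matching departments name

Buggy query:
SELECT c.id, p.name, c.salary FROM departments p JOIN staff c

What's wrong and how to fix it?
Bug: Missing join condition: each staff row is matched to all departments rows instead of just its own

Fix: Add ON c.dept_id = p.id to the JOIN

Corrected query:
SELECT c.id, p.name, c.salary FROM departments p JOIN staff c ON c.dept_id = p.id

Result:
id | name        | salary
---+-------------+-------
1  | Engineering | 175032
2  | HR          | 60607 
3  | Finance     | 42351 
4  | Marketing   | 70220 
5  | HR          | 132293
6  | Engineering | 157596
7  | HR          | 150461
8  | HR          | 124442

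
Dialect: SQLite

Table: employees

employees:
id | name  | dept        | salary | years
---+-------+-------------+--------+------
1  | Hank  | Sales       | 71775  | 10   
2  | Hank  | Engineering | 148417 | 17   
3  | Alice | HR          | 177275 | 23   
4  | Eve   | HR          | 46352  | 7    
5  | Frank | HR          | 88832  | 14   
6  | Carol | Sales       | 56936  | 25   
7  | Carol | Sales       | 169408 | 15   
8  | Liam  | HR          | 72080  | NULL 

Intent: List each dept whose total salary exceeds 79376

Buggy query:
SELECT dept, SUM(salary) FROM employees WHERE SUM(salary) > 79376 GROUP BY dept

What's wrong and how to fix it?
Bug: Aggregate functions cannot appear in a WHERE clause

Fix: Move the aggregate condition to a HAVING clause

Corrected query:
SELECT dept, SUM(salary) FROM employees GROUP BY dept HAVING SUM(salary) > 79376

Result:
dept        | SUM(salary)
------------+------------
Engineering | 148417     
HR          | 384539     
Sales       | 298119     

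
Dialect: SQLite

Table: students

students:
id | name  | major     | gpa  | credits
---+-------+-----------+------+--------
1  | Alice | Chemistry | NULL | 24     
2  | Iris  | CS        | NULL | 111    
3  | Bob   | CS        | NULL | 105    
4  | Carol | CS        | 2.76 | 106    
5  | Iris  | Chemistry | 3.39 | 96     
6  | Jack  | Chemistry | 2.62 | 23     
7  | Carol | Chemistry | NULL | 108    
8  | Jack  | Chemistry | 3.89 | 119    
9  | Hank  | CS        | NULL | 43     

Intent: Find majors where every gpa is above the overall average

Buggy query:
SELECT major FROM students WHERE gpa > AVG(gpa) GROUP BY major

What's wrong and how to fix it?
Bug: AVG() is an aggregate; it can't sit directly in WHERE

Fix: Compute the overall average in a scalar subquery and compare each group's MIN against it in HAVING

Corrected query:
SELECT major FROM students GROUP BY major HAVING MIN(gpa) > (SELECT AVG(gpa) FROM students)

Result:
(no rows)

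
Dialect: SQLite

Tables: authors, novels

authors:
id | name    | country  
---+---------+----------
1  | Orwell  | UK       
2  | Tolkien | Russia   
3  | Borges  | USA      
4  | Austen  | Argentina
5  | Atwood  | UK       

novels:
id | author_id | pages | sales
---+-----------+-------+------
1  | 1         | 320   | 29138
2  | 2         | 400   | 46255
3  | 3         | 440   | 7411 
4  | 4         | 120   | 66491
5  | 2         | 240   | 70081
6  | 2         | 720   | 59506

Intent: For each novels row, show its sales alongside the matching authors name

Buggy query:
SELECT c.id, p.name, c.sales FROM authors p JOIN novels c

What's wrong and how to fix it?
Bug: Missing join condition: each novels row is matched to all authors rows instead of just its own

Fix: Specify the join condition linking the foreign key to the parent id

Corrected query:
SELECT c.id, p.name, c.sales FROM authors p JOIN novels c ON c.author_id = p.id

Result:
id | name    | sales
---+---------+------
1  | Orwell  | 29138
2  | Tolkien | 46255
3  | Borges  | 7411 
4  | Austen  | 66491
5  | Tolkien | 70081
6  | Tolkien | 59506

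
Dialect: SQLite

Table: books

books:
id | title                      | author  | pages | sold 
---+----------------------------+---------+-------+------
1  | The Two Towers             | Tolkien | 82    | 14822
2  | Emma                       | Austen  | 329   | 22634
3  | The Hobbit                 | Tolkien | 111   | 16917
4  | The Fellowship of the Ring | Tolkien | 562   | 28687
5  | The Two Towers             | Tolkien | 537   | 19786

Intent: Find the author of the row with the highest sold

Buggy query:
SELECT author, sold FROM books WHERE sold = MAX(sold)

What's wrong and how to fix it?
Bug: WHERE is evaluated per row; an aggregate over the whole table isn't defined there

Fix: Use a subquery: WHERE sold = (SELECT MAX(sold) FROM books)

Corrected query:
SELECT author, sold FROM books WHERE sold = (SELECT MAX(sold) FROM books)

Result:
author  | sold 
--------+------
Tolkien | 28687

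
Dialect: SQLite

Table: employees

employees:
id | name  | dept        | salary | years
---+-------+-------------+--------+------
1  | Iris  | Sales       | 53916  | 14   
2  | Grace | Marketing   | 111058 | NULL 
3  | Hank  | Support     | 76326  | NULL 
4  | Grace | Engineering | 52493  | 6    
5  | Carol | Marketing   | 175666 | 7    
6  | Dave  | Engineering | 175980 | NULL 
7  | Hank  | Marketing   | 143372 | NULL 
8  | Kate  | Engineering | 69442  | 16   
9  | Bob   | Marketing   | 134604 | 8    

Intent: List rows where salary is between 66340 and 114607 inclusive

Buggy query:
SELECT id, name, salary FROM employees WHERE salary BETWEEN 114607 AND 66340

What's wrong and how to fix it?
Bug: The bounds are reversed; BETWEEN a AND b requires a <= b to match anything

Fix: Write BETWEEN 66340 AND 114607

Corrected query:
SELECT id, name, salary FROM employees WHERE salary BETWEEN 66340 AND 114607

Result:
id | name  | salary
---+-------+-------
2  | Grace | 111058
3  | Hank  | 76326 
8  | Kate  | 69442 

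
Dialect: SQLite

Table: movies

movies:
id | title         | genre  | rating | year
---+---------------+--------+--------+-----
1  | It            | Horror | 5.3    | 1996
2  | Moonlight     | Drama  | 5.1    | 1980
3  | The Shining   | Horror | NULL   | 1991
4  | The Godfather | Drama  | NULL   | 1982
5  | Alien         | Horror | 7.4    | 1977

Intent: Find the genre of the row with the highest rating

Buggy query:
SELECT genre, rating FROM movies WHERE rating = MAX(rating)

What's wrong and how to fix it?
Bug: MAX(rating) is an aggregate and cannot be used directly in WHERE

Fix: Use a subquery: WHERE rating = (SELECT MAX(rating) FROM movies)

Corrected query:
SELECT genre, rating FROM movies WHERE rating = (SELECT MAX(rating) FROM movies)

Result:
genre  | rating
-------+-------
Horror | 7.4   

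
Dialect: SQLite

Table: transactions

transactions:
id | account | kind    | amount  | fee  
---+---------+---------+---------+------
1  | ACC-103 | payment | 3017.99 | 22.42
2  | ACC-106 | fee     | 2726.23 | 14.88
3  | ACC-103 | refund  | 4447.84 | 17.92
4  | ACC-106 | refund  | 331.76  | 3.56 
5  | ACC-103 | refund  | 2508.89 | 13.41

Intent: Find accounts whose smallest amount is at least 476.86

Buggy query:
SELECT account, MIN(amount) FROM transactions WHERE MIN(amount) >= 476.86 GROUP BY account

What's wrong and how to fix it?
Bug: Aggregates like MIN are computed per group after WHERE runs

Fix: Use HAVING for the per-group MIN condition

Corrected query:
SELECT account, MIN(amount) FROM transactions GROUP BY account HAVING MIN(amount) >= 476.86

Result:
account | MIN(amount)
--------+------------
ACC-103 | 2508.89    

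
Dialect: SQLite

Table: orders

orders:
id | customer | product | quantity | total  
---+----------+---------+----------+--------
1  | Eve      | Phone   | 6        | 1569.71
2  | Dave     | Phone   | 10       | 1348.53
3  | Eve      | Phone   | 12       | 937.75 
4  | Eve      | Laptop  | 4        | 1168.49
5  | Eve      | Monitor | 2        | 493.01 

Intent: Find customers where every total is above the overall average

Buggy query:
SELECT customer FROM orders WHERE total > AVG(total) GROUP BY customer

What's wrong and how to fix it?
Bug: WHERE evaluates per row before aggregation, so AVG() is unavailable

Fix: Use a subquery for AVG and a HAVING MIN(...) filter so the condition holds for every row in the group

Corrected query:
SELECT customer FROM orders GROUP BY customer HAVING MIN(total) > (SELECT AVG(total) FROM orders)

Result:
customer
--------
Dave    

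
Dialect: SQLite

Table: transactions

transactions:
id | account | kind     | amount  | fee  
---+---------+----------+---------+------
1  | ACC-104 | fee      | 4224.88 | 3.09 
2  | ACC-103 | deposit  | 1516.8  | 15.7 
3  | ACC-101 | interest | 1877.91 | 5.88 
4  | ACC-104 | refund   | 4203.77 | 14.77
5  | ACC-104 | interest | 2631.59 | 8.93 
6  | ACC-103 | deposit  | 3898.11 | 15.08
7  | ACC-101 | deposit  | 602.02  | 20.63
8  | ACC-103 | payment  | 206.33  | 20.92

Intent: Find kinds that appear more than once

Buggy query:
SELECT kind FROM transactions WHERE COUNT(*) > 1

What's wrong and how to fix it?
Bug: COUNT(*) is an aggregate and cannot be used in WHERE

Fix: Group first, then use HAVING for the count condition

Corrected query:
SELECT kind FROM transactions GROUP BY kind HAVING COUNT(*) > 1

Result:
kind    
--------
deposit 
interest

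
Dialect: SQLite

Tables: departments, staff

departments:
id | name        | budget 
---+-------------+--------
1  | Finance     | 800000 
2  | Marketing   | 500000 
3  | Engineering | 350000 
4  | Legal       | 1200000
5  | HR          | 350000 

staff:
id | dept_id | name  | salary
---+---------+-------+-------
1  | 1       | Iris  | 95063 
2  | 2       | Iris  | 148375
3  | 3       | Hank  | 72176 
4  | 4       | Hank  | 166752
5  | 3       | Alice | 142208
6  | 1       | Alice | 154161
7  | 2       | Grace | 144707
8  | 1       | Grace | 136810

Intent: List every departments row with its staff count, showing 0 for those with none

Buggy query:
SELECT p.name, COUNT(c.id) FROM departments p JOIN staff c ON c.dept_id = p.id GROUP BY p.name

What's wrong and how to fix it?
Bug: An inner join excludes parents with zero children

Fix: Switch to LEFT JOIN to retain unmatched parent rows

Corrected query:
SELECT p.name, COUNT(c.id) FROM departments p LEFT JOIN staff c ON c.dept_id = p.id GROUP BY p.name

Result:
name        | COUNT(c.id)
------------+------------
Engineering | 2          
Finance     | 3          
HR          | 0          
Legal       | 1          
Marketing   | 2          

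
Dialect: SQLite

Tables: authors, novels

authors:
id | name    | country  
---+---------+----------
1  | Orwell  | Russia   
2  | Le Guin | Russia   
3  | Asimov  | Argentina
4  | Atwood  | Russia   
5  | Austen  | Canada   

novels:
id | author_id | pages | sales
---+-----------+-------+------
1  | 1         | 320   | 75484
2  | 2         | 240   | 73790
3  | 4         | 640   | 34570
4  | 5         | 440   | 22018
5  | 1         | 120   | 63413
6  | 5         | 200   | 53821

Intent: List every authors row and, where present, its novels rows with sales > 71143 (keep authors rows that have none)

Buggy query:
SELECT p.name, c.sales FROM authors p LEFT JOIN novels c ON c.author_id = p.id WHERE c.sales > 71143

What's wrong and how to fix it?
Bug: Filtering c.sales in WHERE discards the NULL rows produced by LEFT JOIN, turning it into an inner join

Fix: Move the right-table condition into the ON clause so unmatched parents are kept

Corrected query:
SELECT p.name, c.sales FROM authors p LEFT JOIN novels c ON c.author_id = p.id AND c.sales > 71143

Result:
name    | sales
--------+------
Orwell  | 75484
Le Guin | 73790
Asimov  | NULL 
Atwood  | NULL 
Austen  | NULL 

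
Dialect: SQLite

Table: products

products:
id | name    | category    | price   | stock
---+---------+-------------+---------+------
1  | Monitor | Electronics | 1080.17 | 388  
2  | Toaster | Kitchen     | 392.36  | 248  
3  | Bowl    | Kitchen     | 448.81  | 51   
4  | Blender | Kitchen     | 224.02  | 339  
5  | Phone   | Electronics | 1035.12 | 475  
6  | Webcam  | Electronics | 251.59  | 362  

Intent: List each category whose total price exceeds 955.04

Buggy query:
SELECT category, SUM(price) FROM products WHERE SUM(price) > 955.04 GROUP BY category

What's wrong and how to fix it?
Bug: SUM(price) is an aggregate, but WHERE filters rows before aggregation

Fix: Use HAVING (which filters groups after aggregation) instead of WHERE

Corrected query:
SELECT category, SUM(price) FROM products GROUP BY category HAVING SUM(price) > 955.04

Result:
category    | SUM(price)
------------+-----------
Electronics | 2366.88   
Kitchen     | 1065.19   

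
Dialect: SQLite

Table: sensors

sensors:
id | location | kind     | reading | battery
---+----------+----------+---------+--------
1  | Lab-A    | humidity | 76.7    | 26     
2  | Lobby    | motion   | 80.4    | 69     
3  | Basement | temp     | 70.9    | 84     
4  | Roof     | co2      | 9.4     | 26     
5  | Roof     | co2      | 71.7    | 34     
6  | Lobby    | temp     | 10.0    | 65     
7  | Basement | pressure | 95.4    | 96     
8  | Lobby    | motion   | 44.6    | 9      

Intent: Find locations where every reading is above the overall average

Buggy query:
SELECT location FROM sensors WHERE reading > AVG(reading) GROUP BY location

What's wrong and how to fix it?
Bug: WHERE evaluates per row before aggregation, so AVG() is unavailable

Fix: Use a subquery for AVG and a HAVING MIN(...) filter so the condition holds for every row in the group

Corrected query:
SELECT location FROM sensors GROUP BY location HAVING MIN(reading) > (SELECT AVG(reading) FROM sensors)

Result:
location
--------
Basement
Lab-A   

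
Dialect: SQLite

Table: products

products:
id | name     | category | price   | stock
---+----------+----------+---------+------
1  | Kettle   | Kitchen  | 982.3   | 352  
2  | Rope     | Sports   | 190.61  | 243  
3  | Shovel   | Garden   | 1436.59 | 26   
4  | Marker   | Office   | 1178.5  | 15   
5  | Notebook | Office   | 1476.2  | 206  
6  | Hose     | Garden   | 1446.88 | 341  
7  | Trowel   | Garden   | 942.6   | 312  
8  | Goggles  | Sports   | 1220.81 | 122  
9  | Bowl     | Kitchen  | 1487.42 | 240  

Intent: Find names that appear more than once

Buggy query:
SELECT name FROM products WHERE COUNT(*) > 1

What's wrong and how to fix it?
Bug: WHERE can't reference COUNT(*); aggregates are computed after WHERE

Fix: GROUP BY name, then filter groups with HAVING COUNT(*) > 1

Corrected query:
SELECT name FROM products GROUP BY name HAVING COUNT(*) > 1

Result:
(no rows)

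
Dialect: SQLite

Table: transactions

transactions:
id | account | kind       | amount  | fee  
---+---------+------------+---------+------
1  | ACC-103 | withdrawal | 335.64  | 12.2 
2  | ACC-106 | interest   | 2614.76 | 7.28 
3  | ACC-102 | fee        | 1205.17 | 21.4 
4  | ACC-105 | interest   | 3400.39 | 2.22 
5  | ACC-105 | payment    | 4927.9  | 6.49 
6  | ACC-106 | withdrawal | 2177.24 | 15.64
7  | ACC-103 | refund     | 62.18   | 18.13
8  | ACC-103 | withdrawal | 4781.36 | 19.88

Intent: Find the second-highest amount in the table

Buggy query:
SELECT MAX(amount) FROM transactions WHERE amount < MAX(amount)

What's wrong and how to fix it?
Bug: MAX(amount) on the right of the comparison is an aggregate-in-WHERE error

Fix: Compute the overall MAX in a subquery, then take MAX of rows below it

Corrected query:
SELECT MAX(amount) FROM transactions WHERE amount < (SELECT MAX(amount) FROM transactions)

Result:
MAX(amount)
-----------
4781.36    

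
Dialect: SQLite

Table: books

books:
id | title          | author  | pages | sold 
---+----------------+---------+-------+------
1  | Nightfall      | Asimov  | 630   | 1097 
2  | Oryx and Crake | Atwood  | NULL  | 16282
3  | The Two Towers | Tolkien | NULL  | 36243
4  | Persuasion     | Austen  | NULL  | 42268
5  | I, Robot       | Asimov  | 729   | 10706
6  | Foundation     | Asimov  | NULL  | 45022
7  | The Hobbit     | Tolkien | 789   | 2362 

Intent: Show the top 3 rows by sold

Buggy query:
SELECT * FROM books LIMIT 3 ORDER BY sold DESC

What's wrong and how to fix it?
Bug: LIMIT must come after ORDER BY

Fix: Sort with ORDER BY, then apply LIMIT

Corrected query:
SELECT * FROM books ORDER BY sold DESC LIMIT 3

Result:
id | title          | author  | pages | sold 
---+----------------+---------+-------+------
6  | Foundation     | Asimov  | NULL  | 45022
4  | Persuasion     | Austen  | NULL  | 42268
3  | The Two Towers | Tolkien | NULL  | 36243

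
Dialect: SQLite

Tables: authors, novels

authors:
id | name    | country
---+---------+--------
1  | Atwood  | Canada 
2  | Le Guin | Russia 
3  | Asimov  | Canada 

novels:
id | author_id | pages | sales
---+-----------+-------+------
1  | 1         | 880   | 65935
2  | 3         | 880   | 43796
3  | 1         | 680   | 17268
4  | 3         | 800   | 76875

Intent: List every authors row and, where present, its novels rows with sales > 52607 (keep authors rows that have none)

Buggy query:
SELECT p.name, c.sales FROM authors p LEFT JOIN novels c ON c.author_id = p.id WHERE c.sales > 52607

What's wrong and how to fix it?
Bug: A WHERE condition on the right-hand table after LEFT JOIN drops unmatched parents

Fix: Move the right-table condition into the ON clause so unmatched parents are kept

Corrected query:
SELECT p.name, c.sales FROM authors p LEFT JOIN novels c ON c.author_id = p.id AND c.sales > 52607

Result:
name    | sales
--------+------
Atwood  | 65935
Le Guin | NULL 
Asimov  | 76875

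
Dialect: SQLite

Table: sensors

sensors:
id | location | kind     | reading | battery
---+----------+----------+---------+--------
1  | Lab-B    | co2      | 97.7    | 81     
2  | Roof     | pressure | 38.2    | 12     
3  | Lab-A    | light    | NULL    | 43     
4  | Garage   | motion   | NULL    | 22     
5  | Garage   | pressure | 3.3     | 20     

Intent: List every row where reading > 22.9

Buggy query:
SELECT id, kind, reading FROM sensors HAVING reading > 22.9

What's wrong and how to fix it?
Bug: This is a non-aggregate query (no GROUP BY, no aggregates), so in SQLite the HAVING clause is invalid here; a row-level condition belongs in WHERE

Fix: Use WHERE for row-level filtering

Corrected query:
SELECT id, kind, reading FROM sensors WHERE reading > 22.9

Result:
id | kind     | reading
---+----------+--------
1  | co2      | 97.7   
2  | pressure | 38.2   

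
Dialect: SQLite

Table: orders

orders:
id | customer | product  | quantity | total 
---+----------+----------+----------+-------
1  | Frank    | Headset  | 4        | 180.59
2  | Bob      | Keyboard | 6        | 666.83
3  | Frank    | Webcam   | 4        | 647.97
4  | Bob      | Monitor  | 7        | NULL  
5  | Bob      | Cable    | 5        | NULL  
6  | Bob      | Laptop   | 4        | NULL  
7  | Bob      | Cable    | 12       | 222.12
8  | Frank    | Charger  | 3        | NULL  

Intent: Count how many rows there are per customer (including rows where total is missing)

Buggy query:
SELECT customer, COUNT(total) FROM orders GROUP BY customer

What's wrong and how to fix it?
Bug: COUNT(column) counts non-NULL values only; rows with NULL total aren't counted

Fix: Replace COUNT(total) with COUNT(*)

Corrected query:
SELECT customer, COUNT(*) FROM orders GROUP BY customer

Result:
customer | COUNT(*)
---------+---------
Bob      | 5       
Frank    | 3       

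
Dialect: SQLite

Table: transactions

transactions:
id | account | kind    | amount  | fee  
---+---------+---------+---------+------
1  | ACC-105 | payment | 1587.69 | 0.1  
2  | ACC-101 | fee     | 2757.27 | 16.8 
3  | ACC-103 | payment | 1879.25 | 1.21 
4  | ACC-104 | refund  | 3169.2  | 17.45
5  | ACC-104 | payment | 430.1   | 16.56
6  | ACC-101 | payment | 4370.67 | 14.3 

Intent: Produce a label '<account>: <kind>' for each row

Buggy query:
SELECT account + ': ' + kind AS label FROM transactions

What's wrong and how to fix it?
Bug: SQLite uses || for string concatenation; + coerces text to numbers (yielding 0)

Fix: Replace + with || to concatenate text

Corrected query:
SELECT account || ': ' || kind AS label FROM transactions

Result:
label           
----------------
ACC-105: payment
ACC-101: fee    
ACC-103: payment
ACC-104: refund 
ACC-104: payment
ACC-101: payment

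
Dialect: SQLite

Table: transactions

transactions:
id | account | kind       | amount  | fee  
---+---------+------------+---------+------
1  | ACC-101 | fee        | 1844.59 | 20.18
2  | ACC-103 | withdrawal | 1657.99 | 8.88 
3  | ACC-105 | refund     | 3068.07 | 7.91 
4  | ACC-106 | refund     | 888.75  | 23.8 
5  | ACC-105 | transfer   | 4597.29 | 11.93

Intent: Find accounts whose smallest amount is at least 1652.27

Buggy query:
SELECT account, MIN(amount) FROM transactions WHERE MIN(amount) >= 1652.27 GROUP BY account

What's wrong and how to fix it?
Bug: MIN() in WHERE is a misuse of aggregate

Fix: Use HAVING for the per-group MIN condition

Corrected query:
SELECT account, MIN(amount) FROM transactions GROUP BY account HAVING MIN(amount) >= 1652.27

Result:
account | MIN(amount)
--------+------------
ACC-101 | 1844.59    
ACC-103 | 1657.99    
ACC-105 | 3068.07    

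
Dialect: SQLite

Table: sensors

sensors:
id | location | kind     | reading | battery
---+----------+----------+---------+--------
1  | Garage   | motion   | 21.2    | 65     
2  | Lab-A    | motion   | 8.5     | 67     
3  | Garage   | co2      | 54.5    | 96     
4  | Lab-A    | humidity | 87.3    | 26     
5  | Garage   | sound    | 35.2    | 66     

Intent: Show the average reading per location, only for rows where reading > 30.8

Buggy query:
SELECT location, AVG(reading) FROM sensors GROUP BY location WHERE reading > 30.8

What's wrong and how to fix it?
Bug: WHERE cannot follow GROUP BY

Fix: Move the WHERE clause before GROUP BY

Corrected query:
SELECT location, AVG(reading) FROM sensors WHERE reading > 30.8 GROUP BY location

Result:
location | AVG(reading)
---------+-------------
Garage   | 44.85       
Lab-A    | 87.3        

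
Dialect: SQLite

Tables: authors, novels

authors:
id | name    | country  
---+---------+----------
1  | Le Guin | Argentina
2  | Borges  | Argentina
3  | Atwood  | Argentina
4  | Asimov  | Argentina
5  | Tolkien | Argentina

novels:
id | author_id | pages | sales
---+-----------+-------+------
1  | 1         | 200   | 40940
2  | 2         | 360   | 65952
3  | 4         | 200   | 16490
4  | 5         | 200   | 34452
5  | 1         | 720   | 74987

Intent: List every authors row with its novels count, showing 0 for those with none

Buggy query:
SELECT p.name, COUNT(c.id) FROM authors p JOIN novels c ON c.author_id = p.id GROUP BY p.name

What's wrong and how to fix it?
Bug: INNER JOIN drops authors rows that have no matching novels rows

Fix: Use LEFT JOIN so parents without children still appear (COUNT(c.id) gives 0)

Corrected query:
SELECT p.name, COUNT(c.id) FROM authors p LEFT JOIN novels c ON c.author_id = p.id GROUP BY p.name

Result:
name    | COUNT(c.id)
--------+------------
Asimov  | 1          
Atwood  | 0          
Borges  | 1          
Le Guin | 2          
Tolkien | 1          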